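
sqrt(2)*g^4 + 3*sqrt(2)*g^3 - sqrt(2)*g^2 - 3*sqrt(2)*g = g*(g - 1)*(g + 3)*(sqrt(2)*g + sqrt(2))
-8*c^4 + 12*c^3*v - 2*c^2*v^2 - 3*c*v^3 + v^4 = (-2*c + v)^2*(-c + v)*(2*c + v)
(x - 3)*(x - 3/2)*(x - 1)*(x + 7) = x^4 + 3*x^3/2 - 59*x^2/2 + 117*x/2 - 63/2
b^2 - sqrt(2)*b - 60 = (b - 6*sqrt(2))*(b + 5*sqrt(2))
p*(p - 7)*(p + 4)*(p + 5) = p^4 + 2*p^3 - 43*p^2 - 140*p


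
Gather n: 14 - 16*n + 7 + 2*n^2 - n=2*n^2 - 17*n + 21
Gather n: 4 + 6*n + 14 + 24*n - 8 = 30*n + 10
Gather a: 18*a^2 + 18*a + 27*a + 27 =18*a^2 + 45*a + 27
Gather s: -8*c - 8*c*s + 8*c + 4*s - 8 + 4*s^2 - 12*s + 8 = 4*s^2 + s*(-8*c - 8)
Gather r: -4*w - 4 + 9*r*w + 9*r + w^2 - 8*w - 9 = r*(9*w + 9) + w^2 - 12*w - 13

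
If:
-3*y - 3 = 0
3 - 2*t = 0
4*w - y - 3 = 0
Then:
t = 3/2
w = 1/2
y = -1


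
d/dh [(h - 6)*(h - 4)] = 2*h - 10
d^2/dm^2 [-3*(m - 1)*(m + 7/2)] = -6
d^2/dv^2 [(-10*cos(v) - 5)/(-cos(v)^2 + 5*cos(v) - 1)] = 10*(18*(1 - cos(2*v))^2*cos(v) + 14*(1 - cos(2*v))^2 + 99*cos(v) + 106*cos(2*v) - 15*cos(3*v) - 4*cos(5*v) - 222)/(10*cos(v) - cos(2*v) - 3)^3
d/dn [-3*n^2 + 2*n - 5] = 2 - 6*n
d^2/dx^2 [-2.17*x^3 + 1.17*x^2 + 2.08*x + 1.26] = 2.34 - 13.02*x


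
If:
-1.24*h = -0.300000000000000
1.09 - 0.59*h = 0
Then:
No Solution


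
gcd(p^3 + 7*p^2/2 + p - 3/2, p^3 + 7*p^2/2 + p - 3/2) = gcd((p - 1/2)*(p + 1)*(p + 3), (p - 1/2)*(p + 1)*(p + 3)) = p^3 + 7*p^2/2 + p - 3/2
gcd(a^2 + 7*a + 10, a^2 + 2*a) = a + 2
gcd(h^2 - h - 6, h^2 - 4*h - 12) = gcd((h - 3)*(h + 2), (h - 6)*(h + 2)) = h + 2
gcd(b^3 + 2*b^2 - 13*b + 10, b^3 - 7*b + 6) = b^2 - 3*b + 2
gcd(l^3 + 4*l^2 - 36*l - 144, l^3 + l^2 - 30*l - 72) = l^2 - 2*l - 24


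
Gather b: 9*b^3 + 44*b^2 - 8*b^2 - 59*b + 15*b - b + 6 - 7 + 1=9*b^3 + 36*b^2 - 45*b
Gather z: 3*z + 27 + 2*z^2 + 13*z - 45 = 2*z^2 + 16*z - 18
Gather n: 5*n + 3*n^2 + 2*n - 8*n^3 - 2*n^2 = -8*n^3 + n^2 + 7*n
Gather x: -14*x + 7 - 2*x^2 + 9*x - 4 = -2*x^2 - 5*x + 3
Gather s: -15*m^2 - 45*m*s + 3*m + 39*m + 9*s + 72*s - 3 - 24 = -15*m^2 + 42*m + s*(81 - 45*m) - 27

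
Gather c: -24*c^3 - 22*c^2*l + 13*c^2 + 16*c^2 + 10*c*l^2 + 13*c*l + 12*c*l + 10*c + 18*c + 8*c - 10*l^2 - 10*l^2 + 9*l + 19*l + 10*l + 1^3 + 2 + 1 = -24*c^3 + c^2*(29 - 22*l) + c*(10*l^2 + 25*l + 36) - 20*l^2 + 38*l + 4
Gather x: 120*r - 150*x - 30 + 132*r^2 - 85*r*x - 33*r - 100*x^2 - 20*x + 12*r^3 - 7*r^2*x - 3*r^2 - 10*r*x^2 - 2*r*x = 12*r^3 + 129*r^2 + 87*r + x^2*(-10*r - 100) + x*(-7*r^2 - 87*r - 170) - 30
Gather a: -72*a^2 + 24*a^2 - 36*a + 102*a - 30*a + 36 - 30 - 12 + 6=-48*a^2 + 36*a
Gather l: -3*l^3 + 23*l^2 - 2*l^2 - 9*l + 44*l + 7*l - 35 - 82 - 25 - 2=-3*l^3 + 21*l^2 + 42*l - 144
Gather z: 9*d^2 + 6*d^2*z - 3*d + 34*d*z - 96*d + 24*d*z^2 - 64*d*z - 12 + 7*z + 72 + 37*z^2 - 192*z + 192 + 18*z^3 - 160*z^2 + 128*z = 9*d^2 - 99*d + 18*z^3 + z^2*(24*d - 123) + z*(6*d^2 - 30*d - 57) + 252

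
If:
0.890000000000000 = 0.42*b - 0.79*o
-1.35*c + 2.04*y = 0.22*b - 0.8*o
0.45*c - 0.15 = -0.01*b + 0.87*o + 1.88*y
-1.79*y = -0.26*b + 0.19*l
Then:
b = 1.37910578930023 - 3.12424475447655*y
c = 1.03595640020994*y - 0.457861266737461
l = 1.88719739588453 - 13.6963349271784*y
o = -1.66099088212677*y - 0.393386795561903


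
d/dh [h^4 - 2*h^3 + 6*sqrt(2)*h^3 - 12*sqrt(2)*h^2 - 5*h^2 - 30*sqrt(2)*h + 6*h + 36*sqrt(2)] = 4*h^3 - 6*h^2 + 18*sqrt(2)*h^2 - 24*sqrt(2)*h - 10*h - 30*sqrt(2) + 6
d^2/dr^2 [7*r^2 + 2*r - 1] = 14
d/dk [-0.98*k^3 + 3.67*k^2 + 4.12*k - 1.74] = -2.94*k^2 + 7.34*k + 4.12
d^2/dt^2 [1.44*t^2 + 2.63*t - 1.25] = 2.88000000000000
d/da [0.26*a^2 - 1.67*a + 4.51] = 0.52*a - 1.67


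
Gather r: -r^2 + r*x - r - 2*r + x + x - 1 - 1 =-r^2 + r*(x - 3) + 2*x - 2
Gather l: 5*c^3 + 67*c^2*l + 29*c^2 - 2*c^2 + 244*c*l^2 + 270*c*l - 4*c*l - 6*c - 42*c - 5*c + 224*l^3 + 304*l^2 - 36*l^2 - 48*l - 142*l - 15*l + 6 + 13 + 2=5*c^3 + 27*c^2 - 53*c + 224*l^3 + l^2*(244*c + 268) + l*(67*c^2 + 266*c - 205) + 21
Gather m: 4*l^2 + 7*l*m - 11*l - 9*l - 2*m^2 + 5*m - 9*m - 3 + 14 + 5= 4*l^2 - 20*l - 2*m^2 + m*(7*l - 4) + 16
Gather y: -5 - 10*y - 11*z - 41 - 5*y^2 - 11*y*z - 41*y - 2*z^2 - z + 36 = -5*y^2 + y*(-11*z - 51) - 2*z^2 - 12*z - 10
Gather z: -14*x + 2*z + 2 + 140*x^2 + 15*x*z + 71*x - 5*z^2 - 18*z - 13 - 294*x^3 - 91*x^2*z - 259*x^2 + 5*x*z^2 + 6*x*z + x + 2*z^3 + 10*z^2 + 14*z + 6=-294*x^3 - 119*x^2 + 58*x + 2*z^3 + z^2*(5*x + 5) + z*(-91*x^2 + 21*x - 2) - 5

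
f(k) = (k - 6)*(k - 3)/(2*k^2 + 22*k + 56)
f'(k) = (-4*k - 22)*(k - 6)*(k - 3)/(2*k^2 + 22*k + 56)^2 + (k - 6)/(2*k^2 + 22*k + 56) + (k - 3)/(2*k^2 + 22*k + 56)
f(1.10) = 0.11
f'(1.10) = -0.12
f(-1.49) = 1.22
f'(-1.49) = -1.14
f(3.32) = -0.01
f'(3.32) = -0.01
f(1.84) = 0.05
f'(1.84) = -0.06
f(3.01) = -0.00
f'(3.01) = -0.02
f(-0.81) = 0.66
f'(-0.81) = -0.58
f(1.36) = 0.08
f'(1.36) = -0.10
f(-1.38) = 1.10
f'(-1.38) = -1.01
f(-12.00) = 3.38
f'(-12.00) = 0.68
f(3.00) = 0.00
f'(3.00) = -0.02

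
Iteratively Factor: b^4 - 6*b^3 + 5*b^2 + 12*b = (b)*(b^3 - 6*b^2 + 5*b + 12) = b*(b - 3)*(b^2 - 3*b - 4) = b*(b - 4)*(b - 3)*(b + 1)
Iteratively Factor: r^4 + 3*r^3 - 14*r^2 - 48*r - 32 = (r + 1)*(r^3 + 2*r^2 - 16*r - 32) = (r + 1)*(r + 4)*(r^2 - 2*r - 8) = (r + 1)*(r + 2)*(r + 4)*(r - 4)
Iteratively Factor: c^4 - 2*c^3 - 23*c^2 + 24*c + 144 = (c + 3)*(c^3 - 5*c^2 - 8*c + 48) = (c - 4)*(c + 3)*(c^2 - c - 12) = (c - 4)^2*(c + 3)*(c + 3)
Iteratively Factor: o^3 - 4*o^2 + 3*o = (o - 3)*(o^2 - o) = o*(o - 3)*(o - 1)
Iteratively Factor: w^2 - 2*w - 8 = (w + 2)*(w - 4)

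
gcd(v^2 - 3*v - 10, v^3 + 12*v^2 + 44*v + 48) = v + 2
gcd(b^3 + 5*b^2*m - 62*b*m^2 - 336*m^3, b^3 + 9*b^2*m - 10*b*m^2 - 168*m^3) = b^2 + 13*b*m + 42*m^2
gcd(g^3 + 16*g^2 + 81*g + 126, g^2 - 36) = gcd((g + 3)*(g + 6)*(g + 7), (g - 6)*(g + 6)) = g + 6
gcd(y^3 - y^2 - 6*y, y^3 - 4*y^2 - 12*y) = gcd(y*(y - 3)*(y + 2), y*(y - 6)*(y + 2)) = y^2 + 2*y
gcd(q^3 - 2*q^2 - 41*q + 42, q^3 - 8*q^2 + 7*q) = q^2 - 8*q + 7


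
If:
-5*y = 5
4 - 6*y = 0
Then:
No Solution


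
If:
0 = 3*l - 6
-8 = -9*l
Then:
No Solution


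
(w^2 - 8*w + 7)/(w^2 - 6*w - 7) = (w - 1)/(w + 1)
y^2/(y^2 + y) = y/(y + 1)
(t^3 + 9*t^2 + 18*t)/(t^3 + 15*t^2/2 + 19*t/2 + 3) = 2*t*(t + 3)/(2*t^2 + 3*t + 1)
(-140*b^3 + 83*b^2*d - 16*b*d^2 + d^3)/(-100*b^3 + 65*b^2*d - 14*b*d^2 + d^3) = (7*b - d)/(5*b - d)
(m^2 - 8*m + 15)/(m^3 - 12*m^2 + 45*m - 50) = (m - 3)/(m^2 - 7*m + 10)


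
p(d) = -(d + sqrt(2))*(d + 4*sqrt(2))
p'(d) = -2*d - 5*sqrt(2)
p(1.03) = -16.34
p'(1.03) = -9.13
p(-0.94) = -2.24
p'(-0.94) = -5.19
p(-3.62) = 4.49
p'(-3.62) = 0.17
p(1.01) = -16.16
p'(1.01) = -9.09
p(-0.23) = -6.43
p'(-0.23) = -6.61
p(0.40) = -10.99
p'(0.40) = -7.87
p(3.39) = -43.46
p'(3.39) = -13.85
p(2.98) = -37.95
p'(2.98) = -13.03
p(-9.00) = -25.36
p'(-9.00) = 10.93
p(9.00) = -152.64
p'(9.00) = -25.07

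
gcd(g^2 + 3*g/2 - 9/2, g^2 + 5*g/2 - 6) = g - 3/2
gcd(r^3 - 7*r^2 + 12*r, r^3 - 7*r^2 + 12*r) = r^3 - 7*r^2 + 12*r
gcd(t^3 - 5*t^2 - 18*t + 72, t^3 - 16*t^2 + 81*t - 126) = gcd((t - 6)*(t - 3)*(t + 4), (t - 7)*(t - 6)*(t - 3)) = t^2 - 9*t + 18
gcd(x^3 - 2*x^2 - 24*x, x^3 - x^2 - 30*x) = x^2 - 6*x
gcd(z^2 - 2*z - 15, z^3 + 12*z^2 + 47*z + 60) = z + 3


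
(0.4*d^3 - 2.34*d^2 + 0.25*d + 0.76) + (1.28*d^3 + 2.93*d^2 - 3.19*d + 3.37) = 1.68*d^3 + 0.59*d^2 - 2.94*d + 4.13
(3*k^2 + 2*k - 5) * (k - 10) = 3*k^3 - 28*k^2 - 25*k + 50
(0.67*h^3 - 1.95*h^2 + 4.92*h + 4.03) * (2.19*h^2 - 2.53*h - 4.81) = 1.4673*h^5 - 5.9656*h^4 + 12.4856*h^3 + 5.7576*h^2 - 33.8611*h - 19.3843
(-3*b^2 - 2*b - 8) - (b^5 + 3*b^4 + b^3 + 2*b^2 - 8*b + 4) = -b^5 - 3*b^4 - b^3 - 5*b^2 + 6*b - 12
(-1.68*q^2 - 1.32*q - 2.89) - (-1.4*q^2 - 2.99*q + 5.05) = -0.28*q^2 + 1.67*q - 7.94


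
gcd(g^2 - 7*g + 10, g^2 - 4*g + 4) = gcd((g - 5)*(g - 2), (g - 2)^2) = g - 2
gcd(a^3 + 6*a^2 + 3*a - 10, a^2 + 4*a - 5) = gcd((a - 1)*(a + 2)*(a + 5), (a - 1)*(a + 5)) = a^2 + 4*a - 5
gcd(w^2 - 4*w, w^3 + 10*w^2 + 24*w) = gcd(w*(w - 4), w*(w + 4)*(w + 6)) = w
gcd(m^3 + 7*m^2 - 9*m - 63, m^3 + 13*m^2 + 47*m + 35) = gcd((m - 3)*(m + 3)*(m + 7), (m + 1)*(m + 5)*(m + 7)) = m + 7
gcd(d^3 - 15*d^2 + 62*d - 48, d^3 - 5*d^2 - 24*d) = d - 8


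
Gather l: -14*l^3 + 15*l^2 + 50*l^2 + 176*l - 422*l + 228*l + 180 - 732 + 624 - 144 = -14*l^3 + 65*l^2 - 18*l - 72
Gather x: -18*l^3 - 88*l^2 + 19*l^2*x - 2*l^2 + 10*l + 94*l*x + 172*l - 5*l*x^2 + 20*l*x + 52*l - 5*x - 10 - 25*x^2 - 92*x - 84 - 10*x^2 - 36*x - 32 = -18*l^3 - 90*l^2 + 234*l + x^2*(-5*l - 35) + x*(19*l^2 + 114*l - 133) - 126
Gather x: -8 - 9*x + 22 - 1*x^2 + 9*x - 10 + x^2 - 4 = 0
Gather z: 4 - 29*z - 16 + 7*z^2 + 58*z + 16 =7*z^2 + 29*z + 4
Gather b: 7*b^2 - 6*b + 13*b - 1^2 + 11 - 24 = 7*b^2 + 7*b - 14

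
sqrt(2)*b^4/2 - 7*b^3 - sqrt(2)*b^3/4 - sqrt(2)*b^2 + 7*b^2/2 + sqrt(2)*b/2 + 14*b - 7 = (b - 1/2)*(b - 7*sqrt(2))*(b - sqrt(2))*(sqrt(2)*b/2 + 1)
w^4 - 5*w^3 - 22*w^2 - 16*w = w*(w - 8)*(w + 1)*(w + 2)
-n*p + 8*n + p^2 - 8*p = (-n + p)*(p - 8)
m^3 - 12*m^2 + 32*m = m*(m - 8)*(m - 4)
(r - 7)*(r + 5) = r^2 - 2*r - 35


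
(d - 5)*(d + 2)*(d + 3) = d^3 - 19*d - 30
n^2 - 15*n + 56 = (n - 8)*(n - 7)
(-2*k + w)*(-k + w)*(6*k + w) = 12*k^3 - 16*k^2*w + 3*k*w^2 + w^3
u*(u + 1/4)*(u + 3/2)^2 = u^4 + 13*u^3/4 + 3*u^2 + 9*u/16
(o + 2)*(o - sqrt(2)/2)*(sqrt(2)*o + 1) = sqrt(2)*o^3 + 2*sqrt(2)*o^2 - sqrt(2)*o/2 - sqrt(2)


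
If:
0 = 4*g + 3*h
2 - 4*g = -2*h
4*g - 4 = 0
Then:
No Solution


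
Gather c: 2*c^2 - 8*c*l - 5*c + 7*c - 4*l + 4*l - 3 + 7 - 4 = 2*c^2 + c*(2 - 8*l)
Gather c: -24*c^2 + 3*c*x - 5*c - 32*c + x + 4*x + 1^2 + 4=-24*c^2 + c*(3*x - 37) + 5*x + 5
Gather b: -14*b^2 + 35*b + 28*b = -14*b^2 + 63*b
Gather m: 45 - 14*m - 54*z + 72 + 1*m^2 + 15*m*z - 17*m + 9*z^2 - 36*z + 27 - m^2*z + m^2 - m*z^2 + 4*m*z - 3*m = m^2*(2 - z) + m*(-z^2 + 19*z - 34) + 9*z^2 - 90*z + 144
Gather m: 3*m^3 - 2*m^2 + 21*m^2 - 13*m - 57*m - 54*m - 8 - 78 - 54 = 3*m^3 + 19*m^2 - 124*m - 140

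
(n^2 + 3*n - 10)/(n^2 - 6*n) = (n^2 + 3*n - 10)/(n*(n - 6))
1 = 1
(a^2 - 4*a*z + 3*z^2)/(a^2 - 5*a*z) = (a^2 - 4*a*z + 3*z^2)/(a*(a - 5*z))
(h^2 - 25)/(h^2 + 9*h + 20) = (h - 5)/(h + 4)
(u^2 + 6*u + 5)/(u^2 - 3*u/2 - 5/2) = 2*(u + 5)/(2*u - 5)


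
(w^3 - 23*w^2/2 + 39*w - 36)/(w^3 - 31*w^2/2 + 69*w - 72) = (w - 4)/(w - 8)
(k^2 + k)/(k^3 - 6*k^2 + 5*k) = (k + 1)/(k^2 - 6*k + 5)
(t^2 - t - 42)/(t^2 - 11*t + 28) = (t + 6)/(t - 4)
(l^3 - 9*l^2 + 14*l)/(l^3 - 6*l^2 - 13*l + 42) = l/(l + 3)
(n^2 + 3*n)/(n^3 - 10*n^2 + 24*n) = (n + 3)/(n^2 - 10*n + 24)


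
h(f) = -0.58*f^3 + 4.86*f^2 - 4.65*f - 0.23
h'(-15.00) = -541.95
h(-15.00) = 3120.52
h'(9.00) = -58.11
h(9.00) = -71.24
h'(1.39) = 5.50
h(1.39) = 1.14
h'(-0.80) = -13.54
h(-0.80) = 6.90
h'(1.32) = 5.15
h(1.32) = 0.77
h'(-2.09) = -32.57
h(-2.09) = 36.01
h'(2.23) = 8.37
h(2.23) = 7.14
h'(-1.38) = -21.38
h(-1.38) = 16.97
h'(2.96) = 8.88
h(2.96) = 13.55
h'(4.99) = 0.53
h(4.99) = 25.52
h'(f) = -1.74*f^2 + 9.72*f - 4.65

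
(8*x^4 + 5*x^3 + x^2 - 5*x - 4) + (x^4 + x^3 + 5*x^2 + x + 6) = 9*x^4 + 6*x^3 + 6*x^2 - 4*x + 2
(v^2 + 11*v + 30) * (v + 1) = v^3 + 12*v^2 + 41*v + 30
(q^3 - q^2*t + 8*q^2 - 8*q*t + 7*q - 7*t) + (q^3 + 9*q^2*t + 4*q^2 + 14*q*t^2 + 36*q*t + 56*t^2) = 2*q^3 + 8*q^2*t + 12*q^2 + 14*q*t^2 + 28*q*t + 7*q + 56*t^2 - 7*t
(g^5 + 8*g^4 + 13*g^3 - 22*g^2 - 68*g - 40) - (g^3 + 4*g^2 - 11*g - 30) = g^5 + 8*g^4 + 12*g^3 - 26*g^2 - 57*g - 10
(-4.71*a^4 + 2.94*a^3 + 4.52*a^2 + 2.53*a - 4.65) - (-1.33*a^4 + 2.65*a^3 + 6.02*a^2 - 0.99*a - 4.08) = -3.38*a^4 + 0.29*a^3 - 1.5*a^2 + 3.52*a - 0.57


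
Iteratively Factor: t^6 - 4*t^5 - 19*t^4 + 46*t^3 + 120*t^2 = (t + 2)*(t^5 - 6*t^4 - 7*t^3 + 60*t^2) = (t - 4)*(t + 2)*(t^4 - 2*t^3 - 15*t^2) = (t - 5)*(t - 4)*(t + 2)*(t^3 + 3*t^2) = t*(t - 5)*(t - 4)*(t + 2)*(t^2 + 3*t) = t^2*(t - 5)*(t - 4)*(t + 2)*(t + 3)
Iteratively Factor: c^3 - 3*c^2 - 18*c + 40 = (c + 4)*(c^2 - 7*c + 10) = (c - 5)*(c + 4)*(c - 2)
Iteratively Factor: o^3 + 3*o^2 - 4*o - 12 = (o - 2)*(o^2 + 5*o + 6) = (o - 2)*(o + 3)*(o + 2)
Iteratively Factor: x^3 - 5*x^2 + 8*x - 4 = (x - 2)*(x^2 - 3*x + 2) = (x - 2)*(x - 1)*(x - 2)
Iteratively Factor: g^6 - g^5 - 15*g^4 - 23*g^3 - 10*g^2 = (g + 1)*(g^5 - 2*g^4 - 13*g^3 - 10*g^2) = (g + 1)^2*(g^4 - 3*g^3 - 10*g^2) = (g - 5)*(g + 1)^2*(g^3 + 2*g^2) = (g - 5)*(g + 1)^2*(g + 2)*(g^2) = g*(g - 5)*(g + 1)^2*(g + 2)*(g)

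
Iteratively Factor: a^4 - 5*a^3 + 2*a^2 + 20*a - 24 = (a + 2)*(a^3 - 7*a^2 + 16*a - 12) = (a - 2)*(a + 2)*(a^2 - 5*a + 6) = (a - 2)^2*(a + 2)*(a - 3)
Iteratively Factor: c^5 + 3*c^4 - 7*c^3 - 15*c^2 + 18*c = (c + 3)*(c^4 - 7*c^2 + 6*c) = c*(c + 3)*(c^3 - 7*c + 6) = c*(c - 2)*(c + 3)*(c^2 + 2*c - 3) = c*(c - 2)*(c + 3)^2*(c - 1)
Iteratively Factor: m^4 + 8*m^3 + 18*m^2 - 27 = (m + 3)*(m^3 + 5*m^2 + 3*m - 9) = (m + 3)^2*(m^2 + 2*m - 3) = (m + 3)^3*(m - 1)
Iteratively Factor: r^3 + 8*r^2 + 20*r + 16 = (r + 4)*(r^2 + 4*r + 4) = (r + 2)*(r + 4)*(r + 2)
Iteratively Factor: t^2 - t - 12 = (t + 3)*(t - 4)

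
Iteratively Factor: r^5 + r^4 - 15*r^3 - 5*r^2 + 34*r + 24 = (r + 1)*(r^4 - 15*r^2 + 10*r + 24) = (r + 1)*(r + 4)*(r^3 - 4*r^2 + r + 6) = (r - 3)*(r + 1)*(r + 4)*(r^2 - r - 2) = (r - 3)*(r - 2)*(r + 1)*(r + 4)*(r + 1)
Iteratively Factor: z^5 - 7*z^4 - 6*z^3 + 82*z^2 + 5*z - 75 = (z + 1)*(z^4 - 8*z^3 + 2*z^2 + 80*z - 75) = (z - 1)*(z + 1)*(z^3 - 7*z^2 - 5*z + 75) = (z - 5)*(z - 1)*(z + 1)*(z^2 - 2*z - 15) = (z - 5)*(z - 1)*(z + 1)*(z + 3)*(z - 5)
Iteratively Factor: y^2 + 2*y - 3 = (y + 3)*(y - 1)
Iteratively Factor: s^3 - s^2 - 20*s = (s)*(s^2 - s - 20) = s*(s - 5)*(s + 4)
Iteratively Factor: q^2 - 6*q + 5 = (q - 5)*(q - 1)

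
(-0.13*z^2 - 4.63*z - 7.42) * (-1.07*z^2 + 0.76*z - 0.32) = 0.1391*z^4 + 4.8553*z^3 + 4.4622*z^2 - 4.1576*z + 2.3744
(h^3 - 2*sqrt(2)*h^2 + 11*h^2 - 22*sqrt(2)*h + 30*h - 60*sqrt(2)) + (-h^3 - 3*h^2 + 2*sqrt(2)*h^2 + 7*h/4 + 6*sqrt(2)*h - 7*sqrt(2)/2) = 8*h^2 - 16*sqrt(2)*h + 127*h/4 - 127*sqrt(2)/2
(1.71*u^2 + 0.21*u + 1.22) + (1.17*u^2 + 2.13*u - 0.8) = 2.88*u^2 + 2.34*u + 0.42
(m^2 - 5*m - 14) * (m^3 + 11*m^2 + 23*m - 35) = m^5 + 6*m^4 - 46*m^3 - 304*m^2 - 147*m + 490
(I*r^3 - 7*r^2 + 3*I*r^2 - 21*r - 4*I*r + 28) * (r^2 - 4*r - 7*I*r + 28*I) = I*r^5 - I*r^4 + 33*I*r^3 - 33*I*r^2 - 784*I*r + 784*I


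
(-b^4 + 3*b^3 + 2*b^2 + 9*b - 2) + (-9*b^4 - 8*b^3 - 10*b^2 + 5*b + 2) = -10*b^4 - 5*b^3 - 8*b^2 + 14*b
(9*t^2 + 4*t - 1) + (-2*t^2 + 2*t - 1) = 7*t^2 + 6*t - 2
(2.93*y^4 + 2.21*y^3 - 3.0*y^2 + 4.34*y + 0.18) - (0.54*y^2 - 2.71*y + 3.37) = 2.93*y^4 + 2.21*y^3 - 3.54*y^2 + 7.05*y - 3.19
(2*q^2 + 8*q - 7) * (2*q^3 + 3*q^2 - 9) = 4*q^5 + 22*q^4 + 10*q^3 - 39*q^2 - 72*q + 63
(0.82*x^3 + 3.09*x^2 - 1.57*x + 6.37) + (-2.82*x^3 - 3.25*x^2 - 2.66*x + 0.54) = -2.0*x^3 - 0.16*x^2 - 4.23*x + 6.91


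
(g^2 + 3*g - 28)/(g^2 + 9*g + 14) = (g - 4)/(g + 2)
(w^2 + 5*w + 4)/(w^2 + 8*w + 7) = (w + 4)/(w + 7)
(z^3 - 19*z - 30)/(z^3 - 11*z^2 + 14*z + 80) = (z + 3)/(z - 8)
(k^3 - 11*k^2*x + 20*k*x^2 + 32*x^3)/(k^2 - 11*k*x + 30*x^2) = (k^3 - 11*k^2*x + 20*k*x^2 + 32*x^3)/(k^2 - 11*k*x + 30*x^2)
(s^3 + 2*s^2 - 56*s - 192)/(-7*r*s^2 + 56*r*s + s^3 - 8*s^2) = (-s^2 - 10*s - 24)/(s*(7*r - s))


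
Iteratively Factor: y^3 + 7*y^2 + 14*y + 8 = (y + 2)*(y^2 + 5*y + 4) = (y + 1)*(y + 2)*(y + 4)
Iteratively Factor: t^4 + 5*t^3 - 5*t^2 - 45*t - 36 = (t + 3)*(t^3 + 2*t^2 - 11*t - 12) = (t + 3)*(t + 4)*(t^2 - 2*t - 3) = (t + 1)*(t + 3)*(t + 4)*(t - 3)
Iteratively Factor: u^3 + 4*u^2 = (u + 4)*(u^2) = u*(u + 4)*(u)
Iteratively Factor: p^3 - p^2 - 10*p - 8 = (p + 2)*(p^2 - 3*p - 4) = (p - 4)*(p + 2)*(p + 1)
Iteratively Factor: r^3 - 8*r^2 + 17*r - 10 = (r - 5)*(r^2 - 3*r + 2) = (r - 5)*(r - 2)*(r - 1)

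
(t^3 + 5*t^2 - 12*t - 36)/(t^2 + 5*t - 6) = (t^2 - t - 6)/(t - 1)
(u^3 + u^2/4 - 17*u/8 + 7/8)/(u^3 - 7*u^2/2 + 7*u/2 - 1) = (u + 7/4)/(u - 2)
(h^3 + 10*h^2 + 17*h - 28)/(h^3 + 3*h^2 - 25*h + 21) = (h + 4)/(h - 3)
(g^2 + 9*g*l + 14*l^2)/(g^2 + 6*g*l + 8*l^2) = (g + 7*l)/(g + 4*l)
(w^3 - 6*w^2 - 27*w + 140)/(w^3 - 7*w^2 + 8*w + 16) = (w^2 - 2*w - 35)/(w^2 - 3*w - 4)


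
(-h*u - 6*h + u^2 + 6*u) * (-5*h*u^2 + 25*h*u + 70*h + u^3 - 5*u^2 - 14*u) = 5*h^2*u^3 + 5*h^2*u^2 - 220*h^2*u - 420*h^2 - 6*h*u^4 - 6*h*u^3 + 264*h*u^2 + 504*h*u + u^5 + u^4 - 44*u^3 - 84*u^2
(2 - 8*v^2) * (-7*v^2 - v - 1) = 56*v^4 + 8*v^3 - 6*v^2 - 2*v - 2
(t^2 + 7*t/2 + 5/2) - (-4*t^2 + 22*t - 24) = 5*t^2 - 37*t/2 + 53/2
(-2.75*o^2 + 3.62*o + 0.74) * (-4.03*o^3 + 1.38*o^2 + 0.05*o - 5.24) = 11.0825*o^5 - 18.3836*o^4 + 1.8759*o^3 + 15.6122*o^2 - 18.9318*o - 3.8776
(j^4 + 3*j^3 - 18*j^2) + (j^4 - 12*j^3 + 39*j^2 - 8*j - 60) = 2*j^4 - 9*j^3 + 21*j^2 - 8*j - 60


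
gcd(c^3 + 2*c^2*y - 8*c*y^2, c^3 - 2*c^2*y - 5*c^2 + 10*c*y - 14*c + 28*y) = -c + 2*y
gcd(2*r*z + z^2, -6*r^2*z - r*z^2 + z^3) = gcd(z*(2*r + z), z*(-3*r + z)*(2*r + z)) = 2*r*z + z^2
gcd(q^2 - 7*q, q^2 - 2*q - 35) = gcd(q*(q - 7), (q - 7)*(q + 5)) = q - 7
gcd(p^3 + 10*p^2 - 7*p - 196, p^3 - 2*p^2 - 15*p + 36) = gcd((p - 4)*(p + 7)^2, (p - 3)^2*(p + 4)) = 1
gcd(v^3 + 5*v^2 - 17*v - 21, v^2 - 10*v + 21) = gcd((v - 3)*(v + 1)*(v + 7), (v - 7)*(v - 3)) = v - 3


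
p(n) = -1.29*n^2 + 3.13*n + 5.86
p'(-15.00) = 41.83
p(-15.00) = -331.34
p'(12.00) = -27.83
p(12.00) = -142.34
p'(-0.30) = 3.90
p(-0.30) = 4.80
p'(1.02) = 0.50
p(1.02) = 7.71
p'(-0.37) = 4.08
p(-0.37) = 4.53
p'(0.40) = 2.10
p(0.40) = 6.91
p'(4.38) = -8.17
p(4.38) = -5.18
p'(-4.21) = 13.99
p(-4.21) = -30.18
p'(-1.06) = 5.86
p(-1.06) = 1.09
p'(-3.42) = 11.95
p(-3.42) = -19.93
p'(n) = 3.13 - 2.58*n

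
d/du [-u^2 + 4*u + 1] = 4 - 2*u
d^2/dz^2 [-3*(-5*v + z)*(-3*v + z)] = -6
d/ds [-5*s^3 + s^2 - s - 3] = -15*s^2 + 2*s - 1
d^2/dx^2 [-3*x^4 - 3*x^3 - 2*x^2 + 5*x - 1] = -36*x^2 - 18*x - 4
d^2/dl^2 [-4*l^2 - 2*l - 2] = -8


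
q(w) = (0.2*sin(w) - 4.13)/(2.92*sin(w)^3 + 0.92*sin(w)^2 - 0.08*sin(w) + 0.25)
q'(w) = (0.2*sin(w) - 4.13)*(-8.76*sin(w)^2*cos(w) - 1.84*sin(w)*cos(w) + 0.08*cos(w))/(2.92*sin(w)^3 + 0.92*sin(w)^2 - 0.08*sin(w) + 0.25)^2 + 0.2*cos(w)/(2.92*sin(w)^3 + 0.92*sin(w)^2 - 0.08*sin(w) + 0.25)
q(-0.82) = 12.54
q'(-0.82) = 81.33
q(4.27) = 3.99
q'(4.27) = -8.46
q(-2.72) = -17.79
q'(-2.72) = -44.26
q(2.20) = -1.70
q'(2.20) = -3.12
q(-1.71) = 2.70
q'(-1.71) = -1.54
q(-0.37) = -16.09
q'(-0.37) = 23.70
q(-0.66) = 151.30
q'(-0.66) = 8860.01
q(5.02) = 3.16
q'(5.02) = 4.25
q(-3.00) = -15.32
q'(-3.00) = 8.50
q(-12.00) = -4.36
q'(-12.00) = 13.85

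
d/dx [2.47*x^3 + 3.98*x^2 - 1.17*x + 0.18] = 7.41*x^2 + 7.96*x - 1.17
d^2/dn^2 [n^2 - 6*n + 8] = 2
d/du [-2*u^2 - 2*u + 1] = -4*u - 2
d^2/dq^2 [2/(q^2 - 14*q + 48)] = 4*(-q^2 + 14*q + 4*(q - 7)^2 - 48)/(q^2 - 14*q + 48)^3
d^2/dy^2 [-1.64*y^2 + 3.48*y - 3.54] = -3.28000000000000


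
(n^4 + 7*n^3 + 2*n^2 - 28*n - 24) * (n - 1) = n^5 + 6*n^4 - 5*n^3 - 30*n^2 + 4*n + 24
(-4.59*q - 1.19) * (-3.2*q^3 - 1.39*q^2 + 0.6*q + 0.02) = 14.688*q^4 + 10.1881*q^3 - 1.0999*q^2 - 0.8058*q - 0.0238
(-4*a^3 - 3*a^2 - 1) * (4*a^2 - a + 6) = -16*a^5 - 8*a^4 - 21*a^3 - 22*a^2 + a - 6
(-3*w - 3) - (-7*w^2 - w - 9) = 7*w^2 - 2*w + 6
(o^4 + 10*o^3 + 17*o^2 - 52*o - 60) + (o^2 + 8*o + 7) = o^4 + 10*o^3 + 18*o^2 - 44*o - 53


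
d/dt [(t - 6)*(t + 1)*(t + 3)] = 3*t^2 - 4*t - 21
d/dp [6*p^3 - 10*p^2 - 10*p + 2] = 18*p^2 - 20*p - 10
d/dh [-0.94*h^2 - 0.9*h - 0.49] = -1.88*h - 0.9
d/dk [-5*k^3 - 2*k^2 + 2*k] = -15*k^2 - 4*k + 2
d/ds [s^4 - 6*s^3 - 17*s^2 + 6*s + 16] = 4*s^3 - 18*s^2 - 34*s + 6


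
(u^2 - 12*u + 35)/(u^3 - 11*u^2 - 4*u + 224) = (u - 5)/(u^2 - 4*u - 32)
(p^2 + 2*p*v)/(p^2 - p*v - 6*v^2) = p/(p - 3*v)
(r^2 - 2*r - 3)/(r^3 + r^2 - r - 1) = (r - 3)/(r^2 - 1)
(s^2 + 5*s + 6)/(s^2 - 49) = (s^2 + 5*s + 6)/(s^2 - 49)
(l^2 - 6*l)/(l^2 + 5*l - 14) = l*(l - 6)/(l^2 + 5*l - 14)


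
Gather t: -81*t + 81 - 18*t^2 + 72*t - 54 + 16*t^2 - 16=-2*t^2 - 9*t + 11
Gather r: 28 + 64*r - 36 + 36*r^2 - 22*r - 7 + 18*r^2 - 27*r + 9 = 54*r^2 + 15*r - 6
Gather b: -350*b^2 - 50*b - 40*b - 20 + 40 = -350*b^2 - 90*b + 20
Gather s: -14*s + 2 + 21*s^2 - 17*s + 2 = 21*s^2 - 31*s + 4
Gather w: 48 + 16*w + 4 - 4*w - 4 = 12*w + 48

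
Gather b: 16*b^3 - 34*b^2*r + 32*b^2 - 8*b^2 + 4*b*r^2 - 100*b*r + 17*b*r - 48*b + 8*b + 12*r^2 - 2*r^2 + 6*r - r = 16*b^3 + b^2*(24 - 34*r) + b*(4*r^2 - 83*r - 40) + 10*r^2 + 5*r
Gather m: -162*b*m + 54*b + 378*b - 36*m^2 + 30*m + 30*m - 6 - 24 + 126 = 432*b - 36*m^2 + m*(60 - 162*b) + 96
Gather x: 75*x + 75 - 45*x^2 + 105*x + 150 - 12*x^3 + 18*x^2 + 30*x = -12*x^3 - 27*x^2 + 210*x + 225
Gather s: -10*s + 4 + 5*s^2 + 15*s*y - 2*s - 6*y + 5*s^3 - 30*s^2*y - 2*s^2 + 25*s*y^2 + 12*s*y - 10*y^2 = 5*s^3 + s^2*(3 - 30*y) + s*(25*y^2 + 27*y - 12) - 10*y^2 - 6*y + 4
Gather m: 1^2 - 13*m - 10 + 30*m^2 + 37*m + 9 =30*m^2 + 24*m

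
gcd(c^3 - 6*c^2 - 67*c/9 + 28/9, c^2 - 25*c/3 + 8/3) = c - 1/3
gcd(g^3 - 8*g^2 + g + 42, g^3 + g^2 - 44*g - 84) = g^2 - 5*g - 14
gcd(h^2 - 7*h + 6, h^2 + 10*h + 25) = 1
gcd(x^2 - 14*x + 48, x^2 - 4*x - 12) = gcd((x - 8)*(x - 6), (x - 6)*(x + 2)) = x - 6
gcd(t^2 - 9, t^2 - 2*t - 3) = t - 3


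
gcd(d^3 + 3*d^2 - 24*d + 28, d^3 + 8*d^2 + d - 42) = d^2 + 5*d - 14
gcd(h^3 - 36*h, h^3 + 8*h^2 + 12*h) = h^2 + 6*h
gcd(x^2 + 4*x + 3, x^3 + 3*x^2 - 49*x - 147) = x + 3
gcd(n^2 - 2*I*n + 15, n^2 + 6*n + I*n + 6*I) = 1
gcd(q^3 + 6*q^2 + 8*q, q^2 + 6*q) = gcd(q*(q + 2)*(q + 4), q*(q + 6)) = q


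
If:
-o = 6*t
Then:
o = -6*t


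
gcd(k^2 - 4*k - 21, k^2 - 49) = k - 7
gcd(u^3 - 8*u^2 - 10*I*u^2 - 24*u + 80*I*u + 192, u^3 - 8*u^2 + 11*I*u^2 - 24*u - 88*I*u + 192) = u - 8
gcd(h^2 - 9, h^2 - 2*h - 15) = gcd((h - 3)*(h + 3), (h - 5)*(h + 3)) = h + 3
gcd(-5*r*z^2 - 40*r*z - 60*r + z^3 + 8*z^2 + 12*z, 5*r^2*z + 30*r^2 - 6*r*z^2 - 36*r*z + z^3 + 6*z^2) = -5*r*z - 30*r + z^2 + 6*z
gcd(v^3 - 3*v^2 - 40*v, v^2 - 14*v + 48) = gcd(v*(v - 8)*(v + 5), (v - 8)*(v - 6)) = v - 8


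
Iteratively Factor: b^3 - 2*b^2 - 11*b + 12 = (b - 1)*(b^2 - b - 12) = (b - 4)*(b - 1)*(b + 3)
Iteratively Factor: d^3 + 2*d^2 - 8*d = (d - 2)*(d^2 + 4*d) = d*(d - 2)*(d + 4)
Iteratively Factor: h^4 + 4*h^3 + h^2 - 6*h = (h + 2)*(h^3 + 2*h^2 - 3*h) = (h - 1)*(h + 2)*(h^2 + 3*h) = h*(h - 1)*(h + 2)*(h + 3)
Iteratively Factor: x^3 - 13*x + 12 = (x - 3)*(x^2 + 3*x - 4) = (x - 3)*(x + 4)*(x - 1)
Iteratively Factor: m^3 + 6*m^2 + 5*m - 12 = (m + 3)*(m^2 + 3*m - 4) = (m - 1)*(m + 3)*(m + 4)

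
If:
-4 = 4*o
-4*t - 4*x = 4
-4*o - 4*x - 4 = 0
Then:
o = -1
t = -1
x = 0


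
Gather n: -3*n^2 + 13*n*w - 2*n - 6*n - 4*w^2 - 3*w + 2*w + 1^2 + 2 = -3*n^2 + n*(13*w - 8) - 4*w^2 - w + 3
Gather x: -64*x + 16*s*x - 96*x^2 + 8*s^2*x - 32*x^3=-32*x^3 - 96*x^2 + x*(8*s^2 + 16*s - 64)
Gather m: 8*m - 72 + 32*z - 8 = 8*m + 32*z - 80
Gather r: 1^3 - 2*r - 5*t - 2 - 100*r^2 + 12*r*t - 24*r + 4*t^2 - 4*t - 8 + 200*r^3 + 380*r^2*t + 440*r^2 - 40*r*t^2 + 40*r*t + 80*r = 200*r^3 + r^2*(380*t + 340) + r*(-40*t^2 + 52*t + 54) + 4*t^2 - 9*t - 9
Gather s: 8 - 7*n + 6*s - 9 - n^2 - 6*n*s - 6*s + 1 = -n^2 - 6*n*s - 7*n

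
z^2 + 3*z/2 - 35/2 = (z - 7/2)*(z + 5)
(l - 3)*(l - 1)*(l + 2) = l^3 - 2*l^2 - 5*l + 6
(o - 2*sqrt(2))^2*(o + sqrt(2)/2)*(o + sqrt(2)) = o^4 - 5*sqrt(2)*o^3/2 - 3*o^2 + 8*sqrt(2)*o + 8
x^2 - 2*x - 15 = (x - 5)*(x + 3)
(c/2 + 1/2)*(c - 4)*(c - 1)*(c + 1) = c^4/2 - 3*c^3/2 - 5*c^2/2 + 3*c/2 + 2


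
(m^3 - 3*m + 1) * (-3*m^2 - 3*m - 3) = -3*m^5 - 3*m^4 + 6*m^3 + 6*m^2 + 6*m - 3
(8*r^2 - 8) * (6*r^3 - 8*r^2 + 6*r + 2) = 48*r^5 - 64*r^4 + 80*r^2 - 48*r - 16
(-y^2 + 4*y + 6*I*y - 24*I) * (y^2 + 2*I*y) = -y^4 + 4*y^3 + 4*I*y^3 - 12*y^2 - 16*I*y^2 + 48*y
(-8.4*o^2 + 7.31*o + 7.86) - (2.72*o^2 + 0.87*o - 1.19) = -11.12*o^2 + 6.44*o + 9.05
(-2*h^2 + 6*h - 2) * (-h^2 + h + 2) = 2*h^4 - 8*h^3 + 4*h^2 + 10*h - 4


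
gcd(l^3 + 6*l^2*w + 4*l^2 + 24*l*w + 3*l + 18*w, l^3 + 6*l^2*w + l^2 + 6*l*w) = l^2 + 6*l*w + l + 6*w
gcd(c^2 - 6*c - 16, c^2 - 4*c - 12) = c + 2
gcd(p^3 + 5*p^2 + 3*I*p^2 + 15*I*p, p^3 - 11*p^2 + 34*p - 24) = 1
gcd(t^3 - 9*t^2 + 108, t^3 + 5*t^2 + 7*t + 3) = t + 3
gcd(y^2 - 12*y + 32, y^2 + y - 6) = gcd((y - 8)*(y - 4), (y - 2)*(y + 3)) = 1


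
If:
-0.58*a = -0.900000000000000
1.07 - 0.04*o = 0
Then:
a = 1.55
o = 26.75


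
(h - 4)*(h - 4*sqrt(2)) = h^2 - 4*sqrt(2)*h - 4*h + 16*sqrt(2)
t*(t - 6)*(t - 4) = t^3 - 10*t^2 + 24*t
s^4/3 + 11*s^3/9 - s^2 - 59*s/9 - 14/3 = (s/3 + 1)*(s - 7/3)*(s + 1)*(s + 2)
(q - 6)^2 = q^2 - 12*q + 36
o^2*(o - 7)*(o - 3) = o^4 - 10*o^3 + 21*o^2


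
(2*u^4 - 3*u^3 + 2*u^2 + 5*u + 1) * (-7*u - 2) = -14*u^5 + 17*u^4 - 8*u^3 - 39*u^2 - 17*u - 2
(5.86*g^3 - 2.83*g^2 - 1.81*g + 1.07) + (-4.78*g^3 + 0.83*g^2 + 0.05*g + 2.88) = 1.08*g^3 - 2.0*g^2 - 1.76*g + 3.95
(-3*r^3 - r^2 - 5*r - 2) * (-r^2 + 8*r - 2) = 3*r^5 - 23*r^4 + 3*r^3 - 36*r^2 - 6*r + 4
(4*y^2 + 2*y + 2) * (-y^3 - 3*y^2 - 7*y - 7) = -4*y^5 - 14*y^4 - 36*y^3 - 48*y^2 - 28*y - 14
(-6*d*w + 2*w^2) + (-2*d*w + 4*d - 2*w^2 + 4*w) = -8*d*w + 4*d + 4*w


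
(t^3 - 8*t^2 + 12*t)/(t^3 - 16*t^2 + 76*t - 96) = t/(t - 8)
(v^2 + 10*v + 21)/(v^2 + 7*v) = (v + 3)/v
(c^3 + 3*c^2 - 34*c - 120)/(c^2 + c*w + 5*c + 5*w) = (c^2 - 2*c - 24)/(c + w)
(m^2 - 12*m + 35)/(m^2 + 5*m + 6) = (m^2 - 12*m + 35)/(m^2 + 5*m + 6)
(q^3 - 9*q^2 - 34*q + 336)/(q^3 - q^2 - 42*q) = (q - 8)/q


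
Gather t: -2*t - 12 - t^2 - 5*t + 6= -t^2 - 7*t - 6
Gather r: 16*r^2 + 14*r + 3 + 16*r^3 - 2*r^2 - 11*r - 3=16*r^3 + 14*r^2 + 3*r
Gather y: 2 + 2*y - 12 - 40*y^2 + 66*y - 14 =-40*y^2 + 68*y - 24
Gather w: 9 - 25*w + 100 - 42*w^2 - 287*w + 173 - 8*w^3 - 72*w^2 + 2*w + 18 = -8*w^3 - 114*w^2 - 310*w + 300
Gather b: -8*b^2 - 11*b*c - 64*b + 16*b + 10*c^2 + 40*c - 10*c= -8*b^2 + b*(-11*c - 48) + 10*c^2 + 30*c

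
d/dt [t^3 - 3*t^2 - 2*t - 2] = 3*t^2 - 6*t - 2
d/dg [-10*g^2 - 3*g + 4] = -20*g - 3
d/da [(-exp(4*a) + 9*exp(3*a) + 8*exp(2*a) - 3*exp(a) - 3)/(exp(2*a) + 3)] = (-2*exp(5*a) + 9*exp(4*a) - 12*exp(3*a) + 84*exp(2*a) + 54*exp(a) - 9)*exp(a)/(exp(4*a) + 6*exp(2*a) + 9)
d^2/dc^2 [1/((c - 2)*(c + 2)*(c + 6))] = 4*(3*c^4 + 24*c^3 + 48*c^2 + 80)/(c^9 + 18*c^8 + 96*c^7 - 1248*c^5 - 1728*c^4 + 5120*c^3 + 9216*c^2 - 6912*c - 13824)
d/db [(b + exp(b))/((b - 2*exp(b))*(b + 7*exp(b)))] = (-(b - 2*exp(b))*(b + exp(b))*(7*exp(b) + 1) + (b - 2*exp(b))*(b + 7*exp(b))*(exp(b) + 1) + (b + exp(b))*(b + 7*exp(b))*(2*exp(b) - 1))/((b - 2*exp(b))^2*(b + 7*exp(b))^2)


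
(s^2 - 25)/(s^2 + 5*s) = (s - 5)/s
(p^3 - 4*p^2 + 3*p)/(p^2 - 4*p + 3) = p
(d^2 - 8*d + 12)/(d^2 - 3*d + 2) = (d - 6)/(d - 1)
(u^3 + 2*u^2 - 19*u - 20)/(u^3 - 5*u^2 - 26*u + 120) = (u + 1)/(u - 6)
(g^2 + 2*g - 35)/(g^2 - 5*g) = (g + 7)/g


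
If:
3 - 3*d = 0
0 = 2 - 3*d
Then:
No Solution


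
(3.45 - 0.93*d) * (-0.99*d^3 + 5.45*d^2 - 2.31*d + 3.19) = 0.9207*d^4 - 8.484*d^3 + 20.9508*d^2 - 10.9362*d + 11.0055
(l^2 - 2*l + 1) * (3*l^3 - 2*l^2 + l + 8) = 3*l^5 - 8*l^4 + 8*l^3 + 4*l^2 - 15*l + 8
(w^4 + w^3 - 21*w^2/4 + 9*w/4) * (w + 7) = w^5 + 8*w^4 + 7*w^3/4 - 69*w^2/2 + 63*w/4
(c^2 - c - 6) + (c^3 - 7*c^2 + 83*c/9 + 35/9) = c^3 - 6*c^2 + 74*c/9 - 19/9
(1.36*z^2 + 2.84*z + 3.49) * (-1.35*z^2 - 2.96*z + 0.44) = -1.836*z^4 - 7.8596*z^3 - 12.5195*z^2 - 9.0808*z + 1.5356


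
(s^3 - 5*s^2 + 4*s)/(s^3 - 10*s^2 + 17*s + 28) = s*(s - 1)/(s^2 - 6*s - 7)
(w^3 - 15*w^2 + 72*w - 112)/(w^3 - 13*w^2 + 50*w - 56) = (w - 4)/(w - 2)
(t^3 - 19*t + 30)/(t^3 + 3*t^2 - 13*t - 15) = (t - 2)/(t + 1)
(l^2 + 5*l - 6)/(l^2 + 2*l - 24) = (l - 1)/(l - 4)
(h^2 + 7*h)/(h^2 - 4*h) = (h + 7)/(h - 4)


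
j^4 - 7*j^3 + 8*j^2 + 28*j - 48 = (j - 4)*(j - 3)*(j - 2)*(j + 2)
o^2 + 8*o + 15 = (o + 3)*(o + 5)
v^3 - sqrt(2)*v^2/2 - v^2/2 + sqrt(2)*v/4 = v*(v - 1/2)*(v - sqrt(2)/2)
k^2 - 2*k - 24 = (k - 6)*(k + 4)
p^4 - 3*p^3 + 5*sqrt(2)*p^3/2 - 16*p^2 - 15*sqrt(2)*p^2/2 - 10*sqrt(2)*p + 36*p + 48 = (p - 4)*(p + 1)*(p - 3*sqrt(2)/2)*(p + 4*sqrt(2))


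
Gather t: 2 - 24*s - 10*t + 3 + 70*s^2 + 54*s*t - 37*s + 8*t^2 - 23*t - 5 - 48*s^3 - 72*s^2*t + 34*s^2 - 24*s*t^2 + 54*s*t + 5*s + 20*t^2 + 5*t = -48*s^3 + 104*s^2 - 56*s + t^2*(28 - 24*s) + t*(-72*s^2 + 108*s - 28)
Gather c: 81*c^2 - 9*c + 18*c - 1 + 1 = 81*c^2 + 9*c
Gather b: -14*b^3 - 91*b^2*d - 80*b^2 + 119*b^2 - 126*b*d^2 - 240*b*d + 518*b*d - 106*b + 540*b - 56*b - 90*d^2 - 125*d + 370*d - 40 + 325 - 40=-14*b^3 + b^2*(39 - 91*d) + b*(-126*d^2 + 278*d + 378) - 90*d^2 + 245*d + 245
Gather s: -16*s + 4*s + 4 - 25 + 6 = -12*s - 15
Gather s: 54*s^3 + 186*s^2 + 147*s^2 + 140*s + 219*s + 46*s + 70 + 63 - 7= 54*s^3 + 333*s^2 + 405*s + 126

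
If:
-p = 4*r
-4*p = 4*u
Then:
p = -u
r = u/4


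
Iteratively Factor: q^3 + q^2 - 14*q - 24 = (q - 4)*(q^2 + 5*q + 6) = (q - 4)*(q + 2)*(q + 3)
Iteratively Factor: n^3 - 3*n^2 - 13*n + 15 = (n + 3)*(n^2 - 6*n + 5) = (n - 1)*(n + 3)*(n - 5)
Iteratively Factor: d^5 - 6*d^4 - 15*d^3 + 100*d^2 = (d)*(d^4 - 6*d^3 - 15*d^2 + 100*d) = d*(d - 5)*(d^3 - d^2 - 20*d) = d^2*(d - 5)*(d^2 - d - 20) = d^2*(d - 5)*(d + 4)*(d - 5)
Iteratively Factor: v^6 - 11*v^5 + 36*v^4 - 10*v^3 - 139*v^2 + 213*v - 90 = (v - 1)*(v^5 - 10*v^4 + 26*v^3 + 16*v^2 - 123*v + 90) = (v - 1)*(v + 2)*(v^4 - 12*v^3 + 50*v^2 - 84*v + 45) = (v - 3)*(v - 1)*(v + 2)*(v^3 - 9*v^2 + 23*v - 15) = (v - 3)^2*(v - 1)*(v + 2)*(v^2 - 6*v + 5) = (v - 3)^2*(v - 1)^2*(v + 2)*(v - 5)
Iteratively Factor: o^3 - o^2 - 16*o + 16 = (o + 4)*(o^2 - 5*o + 4) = (o - 1)*(o + 4)*(o - 4)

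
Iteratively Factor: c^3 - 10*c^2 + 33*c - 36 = (c - 3)*(c^2 - 7*c + 12) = (c - 3)^2*(c - 4)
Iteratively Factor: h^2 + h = (h)*(h + 1)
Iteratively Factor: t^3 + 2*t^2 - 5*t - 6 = (t + 1)*(t^2 + t - 6) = (t - 2)*(t + 1)*(t + 3)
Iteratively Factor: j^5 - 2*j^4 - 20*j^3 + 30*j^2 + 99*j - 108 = (j - 1)*(j^4 - j^3 - 21*j^2 + 9*j + 108) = (j - 4)*(j - 1)*(j^3 + 3*j^2 - 9*j - 27) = (j - 4)*(j - 1)*(j + 3)*(j^2 - 9) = (j - 4)*(j - 3)*(j - 1)*(j + 3)*(j + 3)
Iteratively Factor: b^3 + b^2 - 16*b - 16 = (b - 4)*(b^2 + 5*b + 4) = (b - 4)*(b + 1)*(b + 4)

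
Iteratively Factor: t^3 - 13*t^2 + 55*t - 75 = (t - 5)*(t^2 - 8*t + 15) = (t - 5)*(t - 3)*(t - 5)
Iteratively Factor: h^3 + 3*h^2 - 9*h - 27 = (h + 3)*(h^2 - 9) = (h + 3)^2*(h - 3)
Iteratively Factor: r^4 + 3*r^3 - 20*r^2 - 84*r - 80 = (r + 2)*(r^3 + r^2 - 22*r - 40) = (r + 2)*(r + 4)*(r^2 - 3*r - 10) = (r - 5)*(r + 2)*(r + 4)*(r + 2)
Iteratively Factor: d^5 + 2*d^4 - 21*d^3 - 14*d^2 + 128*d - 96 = (d + 4)*(d^4 - 2*d^3 - 13*d^2 + 38*d - 24) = (d - 1)*(d + 4)*(d^3 - d^2 - 14*d + 24) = (d - 1)*(d + 4)^2*(d^2 - 5*d + 6) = (d - 3)*(d - 1)*(d + 4)^2*(d - 2)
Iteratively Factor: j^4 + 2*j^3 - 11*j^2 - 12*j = (j + 4)*(j^3 - 2*j^2 - 3*j) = j*(j + 4)*(j^2 - 2*j - 3) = j*(j - 3)*(j + 4)*(j + 1)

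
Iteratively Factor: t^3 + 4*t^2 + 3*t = (t)*(t^2 + 4*t + 3) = t*(t + 3)*(t + 1)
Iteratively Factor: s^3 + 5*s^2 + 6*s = (s)*(s^2 + 5*s + 6) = s*(s + 2)*(s + 3)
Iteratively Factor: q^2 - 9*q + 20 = (q - 4)*(q - 5)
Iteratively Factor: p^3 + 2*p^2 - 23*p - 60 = (p + 3)*(p^2 - p - 20) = (p - 5)*(p + 3)*(p + 4)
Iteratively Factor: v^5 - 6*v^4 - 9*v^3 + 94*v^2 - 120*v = (v + 4)*(v^4 - 10*v^3 + 31*v^2 - 30*v) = (v - 5)*(v + 4)*(v^3 - 5*v^2 + 6*v) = (v - 5)*(v - 2)*(v + 4)*(v^2 - 3*v) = v*(v - 5)*(v - 2)*(v + 4)*(v - 3)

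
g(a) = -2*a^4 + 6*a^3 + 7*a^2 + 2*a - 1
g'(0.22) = 5.87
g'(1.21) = 31.12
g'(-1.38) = 37.98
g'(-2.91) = 310.82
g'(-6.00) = 2294.00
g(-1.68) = -28.98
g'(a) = -8*a^3 + 18*a^2 + 14*a + 2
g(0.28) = 0.23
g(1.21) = 18.01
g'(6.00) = -994.00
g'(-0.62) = 2.15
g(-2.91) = -238.81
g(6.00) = -1033.00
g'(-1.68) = 67.22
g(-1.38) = -13.45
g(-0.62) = -1.27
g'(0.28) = 7.16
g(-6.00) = -3649.00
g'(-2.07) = 121.11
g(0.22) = -0.16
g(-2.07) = -65.08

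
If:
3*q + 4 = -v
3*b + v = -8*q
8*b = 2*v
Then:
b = -32/11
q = 28/11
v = -128/11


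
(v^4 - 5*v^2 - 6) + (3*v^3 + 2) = v^4 + 3*v^3 - 5*v^2 - 4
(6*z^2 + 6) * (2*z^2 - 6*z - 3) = 12*z^4 - 36*z^3 - 6*z^2 - 36*z - 18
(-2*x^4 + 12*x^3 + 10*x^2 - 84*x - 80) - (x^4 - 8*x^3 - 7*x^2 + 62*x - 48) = -3*x^4 + 20*x^3 + 17*x^2 - 146*x - 32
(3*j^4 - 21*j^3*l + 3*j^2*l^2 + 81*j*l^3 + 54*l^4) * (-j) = -3*j^5 + 21*j^4*l - 3*j^3*l^2 - 81*j^2*l^3 - 54*j*l^4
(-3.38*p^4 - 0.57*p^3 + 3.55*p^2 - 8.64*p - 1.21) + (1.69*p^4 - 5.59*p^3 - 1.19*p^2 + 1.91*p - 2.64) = -1.69*p^4 - 6.16*p^3 + 2.36*p^2 - 6.73*p - 3.85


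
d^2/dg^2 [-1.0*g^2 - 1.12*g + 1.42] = -2.00000000000000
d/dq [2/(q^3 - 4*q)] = 2*(4 - 3*q^2)/(q^2*(q^2 - 4)^2)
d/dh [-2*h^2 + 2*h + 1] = 2 - 4*h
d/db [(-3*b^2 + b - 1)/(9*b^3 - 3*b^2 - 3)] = (b*(9*b - 2)*(3*b^2 - b + 1) + (6*b - 1)*(-3*b^3 + b^2 + 1))/(3*(-3*b^3 + b^2 + 1)^2)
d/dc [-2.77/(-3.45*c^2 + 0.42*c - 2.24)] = (1.1634 - 19.113*c)/(3.45*c^2 - 0.42*c + 2.24)^2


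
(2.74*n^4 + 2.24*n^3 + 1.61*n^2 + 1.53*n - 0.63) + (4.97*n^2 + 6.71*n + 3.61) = 2.74*n^4 + 2.24*n^3 + 6.58*n^2 + 8.24*n + 2.98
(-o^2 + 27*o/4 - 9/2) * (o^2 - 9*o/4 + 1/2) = -o^4 + 9*o^3 - 323*o^2/16 + 27*o/2 - 9/4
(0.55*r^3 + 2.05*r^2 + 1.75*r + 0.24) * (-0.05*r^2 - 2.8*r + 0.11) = -0.0275*r^5 - 1.6425*r^4 - 5.767*r^3 - 4.6865*r^2 - 0.4795*r + 0.0264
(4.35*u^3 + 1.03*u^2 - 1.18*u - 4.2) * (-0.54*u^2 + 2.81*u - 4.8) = -2.349*u^5 + 11.6673*u^4 - 17.3485*u^3 - 5.9918*u^2 - 6.138*u + 20.16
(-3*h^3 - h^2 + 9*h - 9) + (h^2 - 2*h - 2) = -3*h^3 + 7*h - 11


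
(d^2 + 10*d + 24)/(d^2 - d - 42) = (d + 4)/(d - 7)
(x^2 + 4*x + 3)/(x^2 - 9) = (x + 1)/(x - 3)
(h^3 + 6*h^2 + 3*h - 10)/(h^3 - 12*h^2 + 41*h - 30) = (h^2 + 7*h + 10)/(h^2 - 11*h + 30)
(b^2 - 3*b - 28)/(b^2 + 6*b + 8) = (b - 7)/(b + 2)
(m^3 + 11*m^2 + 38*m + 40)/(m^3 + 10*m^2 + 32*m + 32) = (m + 5)/(m + 4)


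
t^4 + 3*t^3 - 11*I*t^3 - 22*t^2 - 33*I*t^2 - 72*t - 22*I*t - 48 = (t + 1)*(t + 2)*(t - 8*I)*(t - 3*I)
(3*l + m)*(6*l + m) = 18*l^2 + 9*l*m + m^2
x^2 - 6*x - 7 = (x - 7)*(x + 1)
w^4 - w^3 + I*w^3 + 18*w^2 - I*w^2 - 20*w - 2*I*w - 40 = (w - 2)*(w + 1)*(w - 4*I)*(w + 5*I)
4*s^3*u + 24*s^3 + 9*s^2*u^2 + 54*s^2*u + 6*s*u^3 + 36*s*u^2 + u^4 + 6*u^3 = (s + u)^2*(4*s + u)*(u + 6)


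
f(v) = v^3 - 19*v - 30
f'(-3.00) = 8.00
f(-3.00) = 0.00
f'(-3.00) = 8.00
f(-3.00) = 0.00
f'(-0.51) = -18.22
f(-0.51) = -20.44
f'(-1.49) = -12.34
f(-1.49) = -5.00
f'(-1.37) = -13.37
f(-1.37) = -6.54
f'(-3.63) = 20.53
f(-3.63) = -8.86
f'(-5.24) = 63.37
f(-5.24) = -74.32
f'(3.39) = 15.48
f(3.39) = -55.45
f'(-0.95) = -16.29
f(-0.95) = -12.81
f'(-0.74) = -17.36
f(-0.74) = -16.35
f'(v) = 3*v^2 - 19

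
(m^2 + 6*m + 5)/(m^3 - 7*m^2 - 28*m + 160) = (m + 1)/(m^2 - 12*m + 32)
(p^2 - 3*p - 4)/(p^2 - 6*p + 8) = (p + 1)/(p - 2)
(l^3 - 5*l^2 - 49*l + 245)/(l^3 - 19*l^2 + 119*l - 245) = (l + 7)/(l - 7)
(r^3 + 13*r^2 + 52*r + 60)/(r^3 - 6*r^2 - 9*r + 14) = (r^2 + 11*r + 30)/(r^2 - 8*r + 7)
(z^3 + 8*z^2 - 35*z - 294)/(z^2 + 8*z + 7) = (z^2 + z - 42)/(z + 1)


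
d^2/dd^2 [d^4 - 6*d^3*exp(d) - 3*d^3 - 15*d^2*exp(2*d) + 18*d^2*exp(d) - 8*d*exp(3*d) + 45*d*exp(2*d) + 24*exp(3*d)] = -6*d^3*exp(d) - 60*d^2*exp(2*d) - 18*d^2*exp(d) + 12*d^2 - 72*d*exp(3*d) + 60*d*exp(2*d) + 36*d*exp(d) - 18*d + 168*exp(3*d) + 150*exp(2*d) + 36*exp(d)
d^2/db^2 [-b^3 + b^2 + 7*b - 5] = 2 - 6*b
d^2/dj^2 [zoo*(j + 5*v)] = 0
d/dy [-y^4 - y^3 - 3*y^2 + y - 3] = -4*y^3 - 3*y^2 - 6*y + 1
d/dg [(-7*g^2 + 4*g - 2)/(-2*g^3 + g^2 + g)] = (-14*g^4 + 16*g^3 - 23*g^2 + 4*g + 2)/(g^2*(4*g^4 - 4*g^3 - 3*g^2 + 2*g + 1))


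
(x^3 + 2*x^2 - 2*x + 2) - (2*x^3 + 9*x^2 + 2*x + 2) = -x^3 - 7*x^2 - 4*x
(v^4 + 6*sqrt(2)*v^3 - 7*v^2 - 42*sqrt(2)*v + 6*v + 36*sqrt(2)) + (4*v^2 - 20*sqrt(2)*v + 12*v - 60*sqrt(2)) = v^4 + 6*sqrt(2)*v^3 - 3*v^2 - 62*sqrt(2)*v + 18*v - 24*sqrt(2)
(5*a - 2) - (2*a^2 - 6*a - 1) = -2*a^2 + 11*a - 1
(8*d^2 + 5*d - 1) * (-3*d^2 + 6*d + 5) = -24*d^4 + 33*d^3 + 73*d^2 + 19*d - 5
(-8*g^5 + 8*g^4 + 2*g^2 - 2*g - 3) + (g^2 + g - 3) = -8*g^5 + 8*g^4 + 3*g^2 - g - 6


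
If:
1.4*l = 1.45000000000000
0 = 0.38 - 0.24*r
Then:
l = 1.04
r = 1.58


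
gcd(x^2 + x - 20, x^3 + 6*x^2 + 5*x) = x + 5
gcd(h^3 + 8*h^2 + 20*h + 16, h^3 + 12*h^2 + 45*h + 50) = h + 2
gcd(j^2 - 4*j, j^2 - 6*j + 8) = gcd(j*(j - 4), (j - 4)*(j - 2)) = j - 4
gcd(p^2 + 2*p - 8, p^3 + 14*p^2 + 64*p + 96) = p + 4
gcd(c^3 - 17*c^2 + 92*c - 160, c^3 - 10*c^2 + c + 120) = c^2 - 13*c + 40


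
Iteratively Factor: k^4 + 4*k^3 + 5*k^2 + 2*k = (k + 2)*(k^3 + 2*k^2 + k) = k*(k + 2)*(k^2 + 2*k + 1) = k*(k + 1)*(k + 2)*(k + 1)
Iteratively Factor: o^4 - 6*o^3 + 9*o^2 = (o)*(o^3 - 6*o^2 + 9*o) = o*(o - 3)*(o^2 - 3*o) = o^2*(o - 3)*(o - 3)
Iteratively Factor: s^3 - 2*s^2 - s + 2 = (s - 1)*(s^2 - s - 2) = (s - 1)*(s + 1)*(s - 2)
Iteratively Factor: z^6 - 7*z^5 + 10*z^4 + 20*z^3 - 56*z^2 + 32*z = (z - 4)*(z^5 - 3*z^4 - 2*z^3 + 12*z^2 - 8*z) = (z - 4)*(z - 1)*(z^4 - 2*z^3 - 4*z^2 + 8*z) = (z - 4)*(z - 2)*(z - 1)*(z^3 - 4*z) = z*(z - 4)*(z - 2)*(z - 1)*(z^2 - 4) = z*(z - 4)*(z - 2)^2*(z - 1)*(z + 2)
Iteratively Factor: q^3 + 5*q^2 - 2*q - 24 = (q + 3)*(q^2 + 2*q - 8) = (q - 2)*(q + 3)*(q + 4)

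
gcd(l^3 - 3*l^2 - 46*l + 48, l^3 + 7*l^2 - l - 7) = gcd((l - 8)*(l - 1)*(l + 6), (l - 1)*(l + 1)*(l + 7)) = l - 1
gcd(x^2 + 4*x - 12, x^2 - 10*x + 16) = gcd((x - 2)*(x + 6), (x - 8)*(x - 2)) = x - 2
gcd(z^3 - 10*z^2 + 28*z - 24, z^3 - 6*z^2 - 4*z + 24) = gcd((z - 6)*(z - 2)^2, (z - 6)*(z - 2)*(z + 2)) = z^2 - 8*z + 12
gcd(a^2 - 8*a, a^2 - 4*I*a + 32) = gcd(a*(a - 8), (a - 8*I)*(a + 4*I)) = 1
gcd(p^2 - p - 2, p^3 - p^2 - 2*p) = p^2 - p - 2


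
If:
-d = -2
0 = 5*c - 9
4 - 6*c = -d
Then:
No Solution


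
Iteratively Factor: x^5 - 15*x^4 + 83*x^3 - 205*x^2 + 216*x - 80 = (x - 4)*(x^4 - 11*x^3 + 39*x^2 - 49*x + 20) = (x - 4)*(x - 1)*(x^3 - 10*x^2 + 29*x - 20) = (x - 5)*(x - 4)*(x - 1)*(x^2 - 5*x + 4) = (x - 5)*(x - 4)^2*(x - 1)*(x - 1)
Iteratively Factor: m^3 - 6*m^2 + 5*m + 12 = (m - 3)*(m^2 - 3*m - 4) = (m - 3)*(m + 1)*(m - 4)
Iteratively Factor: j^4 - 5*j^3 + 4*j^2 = (j)*(j^3 - 5*j^2 + 4*j) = j*(j - 1)*(j^2 - 4*j) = j^2*(j - 1)*(j - 4)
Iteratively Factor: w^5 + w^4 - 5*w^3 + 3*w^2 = (w - 1)*(w^4 + 2*w^3 - 3*w^2) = w*(w - 1)*(w^3 + 2*w^2 - 3*w) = w*(w - 1)^2*(w^2 + 3*w) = w*(w - 1)^2*(w + 3)*(w)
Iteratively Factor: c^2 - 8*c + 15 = (c - 3)*(c - 5)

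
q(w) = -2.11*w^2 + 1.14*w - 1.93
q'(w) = 1.14 - 4.22*w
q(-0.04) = -1.98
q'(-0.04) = 1.31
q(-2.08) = -13.43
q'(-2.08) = 9.92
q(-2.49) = -17.85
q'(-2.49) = 11.65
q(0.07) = -1.86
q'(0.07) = 0.84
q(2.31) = -10.56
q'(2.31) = -8.61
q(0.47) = -1.86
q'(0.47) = -0.84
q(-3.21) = -27.33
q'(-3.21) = 14.69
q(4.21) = -34.53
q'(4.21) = -16.63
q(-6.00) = -84.73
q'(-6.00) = 26.46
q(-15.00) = -493.78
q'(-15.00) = 64.44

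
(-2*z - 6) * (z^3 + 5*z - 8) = -2*z^4 - 6*z^3 - 10*z^2 - 14*z + 48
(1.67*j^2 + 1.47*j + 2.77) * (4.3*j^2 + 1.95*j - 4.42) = 7.181*j^4 + 9.5775*j^3 + 7.3961*j^2 - 1.0959*j - 12.2434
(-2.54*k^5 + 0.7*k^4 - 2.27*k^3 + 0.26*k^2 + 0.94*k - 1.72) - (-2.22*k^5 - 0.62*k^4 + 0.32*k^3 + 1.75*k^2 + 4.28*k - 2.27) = -0.32*k^5 + 1.32*k^4 - 2.59*k^3 - 1.49*k^2 - 3.34*k + 0.55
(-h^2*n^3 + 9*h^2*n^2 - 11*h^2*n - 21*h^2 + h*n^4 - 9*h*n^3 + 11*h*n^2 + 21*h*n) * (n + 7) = -h^2*n^4 + 2*h^2*n^3 + 52*h^2*n^2 - 98*h^2*n - 147*h^2 + h*n^5 - 2*h*n^4 - 52*h*n^3 + 98*h*n^2 + 147*h*n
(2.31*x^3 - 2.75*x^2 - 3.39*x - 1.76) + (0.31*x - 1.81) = 2.31*x^3 - 2.75*x^2 - 3.08*x - 3.57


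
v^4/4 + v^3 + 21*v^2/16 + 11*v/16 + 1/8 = (v/4 + 1/2)*(v + 1/2)^2*(v + 1)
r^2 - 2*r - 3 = (r - 3)*(r + 1)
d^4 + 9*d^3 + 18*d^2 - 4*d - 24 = (d - 1)*(d + 2)^2*(d + 6)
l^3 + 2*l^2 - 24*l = l*(l - 4)*(l + 6)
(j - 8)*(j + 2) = j^2 - 6*j - 16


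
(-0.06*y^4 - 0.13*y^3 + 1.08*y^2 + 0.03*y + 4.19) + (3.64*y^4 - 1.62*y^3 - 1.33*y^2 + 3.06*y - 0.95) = 3.58*y^4 - 1.75*y^3 - 0.25*y^2 + 3.09*y + 3.24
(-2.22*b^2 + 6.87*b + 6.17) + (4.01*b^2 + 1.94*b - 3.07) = 1.79*b^2 + 8.81*b + 3.1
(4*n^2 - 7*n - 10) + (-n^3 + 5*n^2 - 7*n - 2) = -n^3 + 9*n^2 - 14*n - 12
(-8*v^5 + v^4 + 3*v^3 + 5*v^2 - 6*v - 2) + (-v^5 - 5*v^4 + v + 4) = -9*v^5 - 4*v^4 + 3*v^3 + 5*v^2 - 5*v + 2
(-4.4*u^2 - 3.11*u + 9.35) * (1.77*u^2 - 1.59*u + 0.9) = -7.788*u^4 + 1.4913*u^3 + 17.5344*u^2 - 17.6655*u + 8.415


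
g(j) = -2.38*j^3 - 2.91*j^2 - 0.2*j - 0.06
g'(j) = -7.14*j^2 - 5.82*j - 0.2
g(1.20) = -8.60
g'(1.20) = -17.47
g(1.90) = -27.27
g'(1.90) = -37.03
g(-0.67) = -0.52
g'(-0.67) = 0.49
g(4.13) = -218.18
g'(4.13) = -146.02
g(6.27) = -702.37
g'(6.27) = -317.39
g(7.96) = -1386.41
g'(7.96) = -498.93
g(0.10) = -0.11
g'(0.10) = -0.85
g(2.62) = -63.36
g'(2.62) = -64.46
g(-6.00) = 410.46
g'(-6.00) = -222.32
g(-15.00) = 7380.69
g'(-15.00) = -1519.40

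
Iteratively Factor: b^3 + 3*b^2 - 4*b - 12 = (b + 2)*(b^2 + b - 6) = (b + 2)*(b + 3)*(b - 2)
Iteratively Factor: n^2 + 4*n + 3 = (n + 3)*(n + 1)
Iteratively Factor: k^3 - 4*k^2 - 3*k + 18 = (k + 2)*(k^2 - 6*k + 9) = (k - 3)*(k + 2)*(k - 3)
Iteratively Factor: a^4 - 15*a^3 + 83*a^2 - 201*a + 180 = (a - 3)*(a^3 - 12*a^2 + 47*a - 60) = (a - 4)*(a - 3)*(a^2 - 8*a + 15) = (a - 4)*(a - 3)^2*(a - 5)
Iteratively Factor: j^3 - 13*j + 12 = (j - 1)*(j^2 + j - 12) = (j - 1)*(j + 4)*(j - 3)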